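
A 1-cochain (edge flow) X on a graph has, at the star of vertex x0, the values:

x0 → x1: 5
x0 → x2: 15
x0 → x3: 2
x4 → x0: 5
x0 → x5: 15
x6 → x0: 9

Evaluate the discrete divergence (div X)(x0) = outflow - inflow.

Divergence = sum of outgoing flows = 5 + 15 + 2 + (-5) + 15 + (-9) = 23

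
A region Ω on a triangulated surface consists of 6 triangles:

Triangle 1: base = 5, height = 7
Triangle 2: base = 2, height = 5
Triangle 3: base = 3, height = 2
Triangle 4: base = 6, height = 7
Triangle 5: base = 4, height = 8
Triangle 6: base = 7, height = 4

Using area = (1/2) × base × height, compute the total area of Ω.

(1/2)×5×7 + (1/2)×2×5 + (1/2)×3×2 + (1/2)×6×7 + (1/2)×4×8 + (1/2)×7×4 = 76.5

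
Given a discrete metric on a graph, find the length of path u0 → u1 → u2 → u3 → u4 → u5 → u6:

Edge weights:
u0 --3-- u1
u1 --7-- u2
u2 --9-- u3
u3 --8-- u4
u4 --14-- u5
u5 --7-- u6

Arc length = 3 + 7 + 9 + 8 + 14 + 7 = 48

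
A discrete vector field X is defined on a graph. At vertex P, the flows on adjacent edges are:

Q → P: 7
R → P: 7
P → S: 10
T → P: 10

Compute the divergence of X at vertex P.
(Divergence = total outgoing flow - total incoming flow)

Divergence = sum of outgoing flows = (-7) + (-7) + 10 + (-10) = -14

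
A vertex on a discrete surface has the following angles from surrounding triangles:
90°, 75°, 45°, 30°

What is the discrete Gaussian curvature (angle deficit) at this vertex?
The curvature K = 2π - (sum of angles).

Sum of angles = 240°. K = 360° - 240° = 120°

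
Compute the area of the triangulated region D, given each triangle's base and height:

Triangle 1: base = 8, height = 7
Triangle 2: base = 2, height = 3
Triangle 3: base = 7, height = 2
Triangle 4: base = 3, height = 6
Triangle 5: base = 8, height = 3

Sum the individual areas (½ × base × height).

(1/2)×8×7 + (1/2)×2×3 + (1/2)×7×2 + (1/2)×3×6 + (1/2)×8×3 = 59.0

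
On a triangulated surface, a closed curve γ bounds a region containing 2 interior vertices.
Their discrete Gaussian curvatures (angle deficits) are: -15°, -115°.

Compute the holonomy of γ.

Holonomy = total enclosed curvature = (-15°) + (-115°) = -130°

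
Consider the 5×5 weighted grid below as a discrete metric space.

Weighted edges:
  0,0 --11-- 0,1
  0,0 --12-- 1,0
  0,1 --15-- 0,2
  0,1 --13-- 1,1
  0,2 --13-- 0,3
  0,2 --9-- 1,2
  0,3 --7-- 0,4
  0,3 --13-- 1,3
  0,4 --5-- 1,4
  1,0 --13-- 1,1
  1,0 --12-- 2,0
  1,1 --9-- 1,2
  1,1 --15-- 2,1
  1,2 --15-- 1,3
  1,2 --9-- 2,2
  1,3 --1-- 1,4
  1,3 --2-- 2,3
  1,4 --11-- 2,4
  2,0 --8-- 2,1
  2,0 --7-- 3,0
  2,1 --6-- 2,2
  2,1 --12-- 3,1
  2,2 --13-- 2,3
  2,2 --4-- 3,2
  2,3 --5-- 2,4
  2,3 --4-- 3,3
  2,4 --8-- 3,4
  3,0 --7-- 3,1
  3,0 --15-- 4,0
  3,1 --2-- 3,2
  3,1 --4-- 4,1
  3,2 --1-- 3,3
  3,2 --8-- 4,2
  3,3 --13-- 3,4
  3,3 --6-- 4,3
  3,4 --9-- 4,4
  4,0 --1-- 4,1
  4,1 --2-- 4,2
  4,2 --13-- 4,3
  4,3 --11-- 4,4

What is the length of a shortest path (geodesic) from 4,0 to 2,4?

Shortest path: 4,0 → 4,1 → 3,1 → 3,2 → 3,3 → 2,3 → 2,4, total weight = 17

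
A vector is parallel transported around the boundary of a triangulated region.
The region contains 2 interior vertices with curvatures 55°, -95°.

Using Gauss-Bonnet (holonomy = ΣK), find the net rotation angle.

Holonomy = total enclosed curvature = 55° + (-95°) = -40°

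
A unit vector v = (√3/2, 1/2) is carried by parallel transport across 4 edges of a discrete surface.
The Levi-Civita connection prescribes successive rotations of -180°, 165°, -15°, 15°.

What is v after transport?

Total rotation: (-180°) + 165° + (-15°) + 15° = -15°. Final vector: (0.9659, 0.2588)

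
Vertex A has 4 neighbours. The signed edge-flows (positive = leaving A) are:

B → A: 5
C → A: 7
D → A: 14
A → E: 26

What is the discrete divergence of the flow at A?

Divergence = sum of outgoing flows = (-5) + (-7) + (-14) + 26 = 0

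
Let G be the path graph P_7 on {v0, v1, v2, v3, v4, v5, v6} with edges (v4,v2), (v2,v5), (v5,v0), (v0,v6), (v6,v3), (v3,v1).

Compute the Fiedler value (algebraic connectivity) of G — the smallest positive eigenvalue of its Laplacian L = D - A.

The path graph P_n has Laplacian eigenvalues λ_k = 2 − 2cos(kπ/n), k = 0, 1, …, n−1. Here n = 7:
k=0: 2 − 2cos(0) = 0.0; k=1: 2 − 2cos(π/7) = 0.1981; k=2: 2 − 2cos(2π/7) = 0.753; k=3: 2 − 2cos(3π/7) = 1.555; k=4: 2 − 2cos(4π/7) = 2.445; k=5: 2 − 2cos(5π/7) = 3.247; k=6: 2 − 2cos(6π/7) = 3.8019.
Laplacian eigenvalues: [0.0, 0.1981, 0.753, 1.555, 2.445, 3.247, 3.8019]. Algebraic connectivity (smallest non-zero eigenvalue) = 0.1981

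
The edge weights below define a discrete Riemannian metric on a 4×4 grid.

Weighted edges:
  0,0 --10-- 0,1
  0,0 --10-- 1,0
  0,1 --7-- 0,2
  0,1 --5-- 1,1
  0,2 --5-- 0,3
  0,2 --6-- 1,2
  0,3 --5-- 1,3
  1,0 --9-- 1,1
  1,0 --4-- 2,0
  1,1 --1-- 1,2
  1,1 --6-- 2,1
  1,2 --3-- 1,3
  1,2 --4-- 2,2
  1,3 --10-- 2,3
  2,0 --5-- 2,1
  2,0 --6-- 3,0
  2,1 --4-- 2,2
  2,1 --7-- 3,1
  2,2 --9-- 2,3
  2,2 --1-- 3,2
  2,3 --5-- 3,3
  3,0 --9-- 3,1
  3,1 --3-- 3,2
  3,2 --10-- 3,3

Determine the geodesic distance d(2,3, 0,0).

Shortest path: 2,3 → 2,2 → 1,2 → 1,1 → 0,1 → 0,0, total weight = 29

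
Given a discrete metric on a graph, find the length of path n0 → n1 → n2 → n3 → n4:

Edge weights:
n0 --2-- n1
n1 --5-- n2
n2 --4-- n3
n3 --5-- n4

Arc length = 2 + 5 + 4 + 5 = 16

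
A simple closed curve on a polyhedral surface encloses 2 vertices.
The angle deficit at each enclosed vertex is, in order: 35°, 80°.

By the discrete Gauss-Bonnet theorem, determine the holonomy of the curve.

Holonomy = total enclosed curvature = 35° + 80° = 115°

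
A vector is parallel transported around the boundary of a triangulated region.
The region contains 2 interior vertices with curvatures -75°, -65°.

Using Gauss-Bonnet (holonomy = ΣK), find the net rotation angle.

Holonomy = total enclosed curvature = (-75°) + (-65°) = -140°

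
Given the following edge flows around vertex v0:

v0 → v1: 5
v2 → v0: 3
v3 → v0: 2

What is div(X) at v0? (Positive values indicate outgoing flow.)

Divergence = sum of outgoing flows = 5 + (-3) + (-2) = 0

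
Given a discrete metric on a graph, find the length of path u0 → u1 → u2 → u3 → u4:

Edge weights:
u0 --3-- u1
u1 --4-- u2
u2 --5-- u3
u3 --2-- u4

Arc length = 3 + 4 + 5 + 2 = 14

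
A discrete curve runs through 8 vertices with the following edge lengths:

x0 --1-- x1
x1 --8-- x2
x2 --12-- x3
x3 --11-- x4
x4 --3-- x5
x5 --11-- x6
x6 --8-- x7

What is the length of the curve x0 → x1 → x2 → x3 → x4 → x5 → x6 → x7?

Arc length = 1 + 8 + 12 + 11 + 3 + 11 + 8 = 54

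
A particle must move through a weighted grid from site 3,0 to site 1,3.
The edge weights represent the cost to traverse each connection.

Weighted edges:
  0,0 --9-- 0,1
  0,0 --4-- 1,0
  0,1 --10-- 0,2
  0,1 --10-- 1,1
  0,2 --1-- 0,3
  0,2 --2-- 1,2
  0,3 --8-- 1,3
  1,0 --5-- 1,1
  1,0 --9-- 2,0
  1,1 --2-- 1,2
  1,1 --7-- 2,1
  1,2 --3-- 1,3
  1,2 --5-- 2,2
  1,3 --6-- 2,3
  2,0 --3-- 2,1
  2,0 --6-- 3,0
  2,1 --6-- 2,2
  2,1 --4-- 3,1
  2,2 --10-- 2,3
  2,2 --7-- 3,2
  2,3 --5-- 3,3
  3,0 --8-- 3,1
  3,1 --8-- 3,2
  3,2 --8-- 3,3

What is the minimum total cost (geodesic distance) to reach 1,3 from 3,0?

Shortest path: 3,0 → 2,0 → 2,1 → 1,1 → 1,2 → 1,3, total weight = 21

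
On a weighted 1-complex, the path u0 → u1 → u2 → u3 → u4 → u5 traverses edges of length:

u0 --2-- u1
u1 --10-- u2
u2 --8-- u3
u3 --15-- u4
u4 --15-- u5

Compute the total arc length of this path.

Arc length = 2 + 10 + 8 + 15 + 15 = 50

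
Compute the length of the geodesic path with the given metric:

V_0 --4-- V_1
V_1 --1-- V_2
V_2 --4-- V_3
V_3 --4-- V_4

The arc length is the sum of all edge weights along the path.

Arc length = 4 + 1 + 4 + 4 = 13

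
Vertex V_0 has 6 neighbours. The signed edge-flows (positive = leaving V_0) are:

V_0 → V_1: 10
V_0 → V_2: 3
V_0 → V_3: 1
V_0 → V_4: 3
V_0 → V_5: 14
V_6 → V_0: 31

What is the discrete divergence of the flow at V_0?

Divergence = sum of outgoing flows = 10 + 3 + 1 + 3 + 14 + (-31) = 0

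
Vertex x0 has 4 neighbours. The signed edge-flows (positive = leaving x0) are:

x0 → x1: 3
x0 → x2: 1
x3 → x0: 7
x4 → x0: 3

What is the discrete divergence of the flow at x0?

Divergence = sum of outgoing flows = 3 + 1 + (-7) + (-3) = -6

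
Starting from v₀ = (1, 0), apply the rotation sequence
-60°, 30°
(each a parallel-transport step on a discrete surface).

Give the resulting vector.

Total rotation: (-60°) + 30° = -30°. Final vector: (0.8660, -0.5000)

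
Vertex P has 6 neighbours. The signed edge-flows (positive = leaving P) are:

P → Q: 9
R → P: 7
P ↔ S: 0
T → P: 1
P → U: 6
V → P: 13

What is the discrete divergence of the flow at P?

Divergence = sum of outgoing flows = 9 + (-7) + 0 + (-1) + 6 + (-13) = -6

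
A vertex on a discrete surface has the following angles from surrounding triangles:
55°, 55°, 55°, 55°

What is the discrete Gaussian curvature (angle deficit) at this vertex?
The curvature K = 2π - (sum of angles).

Sum of angles = 220°. K = 360° - 220° = 140° = 7π/9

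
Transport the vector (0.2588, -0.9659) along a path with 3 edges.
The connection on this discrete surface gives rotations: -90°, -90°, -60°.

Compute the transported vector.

Total rotation: (-90°) + (-90°) + (-60°) = -240° ≡ 120° (mod 360°). Final vector: (0.7071, 0.7071)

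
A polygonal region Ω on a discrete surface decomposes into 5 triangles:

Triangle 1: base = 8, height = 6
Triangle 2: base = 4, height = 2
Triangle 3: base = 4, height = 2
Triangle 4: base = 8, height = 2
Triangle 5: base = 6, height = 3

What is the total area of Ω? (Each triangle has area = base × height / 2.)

(1/2)×8×6 + (1/2)×4×2 + (1/2)×4×2 + (1/2)×8×2 + (1/2)×6×3 = 49.0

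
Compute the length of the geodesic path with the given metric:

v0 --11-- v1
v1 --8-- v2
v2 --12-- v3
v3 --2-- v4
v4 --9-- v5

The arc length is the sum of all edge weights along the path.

Arc length = 11 + 8 + 12 + 2 + 9 = 42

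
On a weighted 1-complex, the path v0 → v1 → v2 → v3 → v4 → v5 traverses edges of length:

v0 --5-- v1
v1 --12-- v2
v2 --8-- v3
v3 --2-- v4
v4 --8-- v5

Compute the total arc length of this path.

Arc length = 5 + 12 + 8 + 2 + 8 = 35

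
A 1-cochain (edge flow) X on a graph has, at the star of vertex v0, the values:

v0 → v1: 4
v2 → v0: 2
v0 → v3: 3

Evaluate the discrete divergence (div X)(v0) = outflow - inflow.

Divergence = sum of outgoing flows = 4 + (-2) + 3 = 5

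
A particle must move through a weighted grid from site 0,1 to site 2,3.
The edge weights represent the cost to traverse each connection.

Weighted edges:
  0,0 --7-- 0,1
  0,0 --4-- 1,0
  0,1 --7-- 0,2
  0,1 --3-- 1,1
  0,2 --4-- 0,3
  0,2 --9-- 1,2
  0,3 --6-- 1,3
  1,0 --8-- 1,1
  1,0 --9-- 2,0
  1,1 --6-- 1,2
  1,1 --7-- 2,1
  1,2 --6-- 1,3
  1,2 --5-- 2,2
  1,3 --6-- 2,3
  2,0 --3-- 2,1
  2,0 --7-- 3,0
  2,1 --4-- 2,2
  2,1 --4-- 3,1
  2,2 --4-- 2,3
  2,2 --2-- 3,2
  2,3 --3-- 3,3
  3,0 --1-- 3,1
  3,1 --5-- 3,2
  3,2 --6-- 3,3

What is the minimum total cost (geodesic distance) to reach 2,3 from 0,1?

Shortest path: 0,1 → 1,1 → 1,2 → 2,2 → 2,3, total weight = 18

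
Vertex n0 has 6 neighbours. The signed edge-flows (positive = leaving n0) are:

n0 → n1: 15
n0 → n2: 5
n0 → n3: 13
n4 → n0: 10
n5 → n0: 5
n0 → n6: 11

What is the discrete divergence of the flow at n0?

Divergence = sum of outgoing flows = 15 + 5 + 13 + (-10) + (-5) + 11 = 29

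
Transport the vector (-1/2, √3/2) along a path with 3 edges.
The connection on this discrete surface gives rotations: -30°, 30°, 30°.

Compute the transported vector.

Total rotation: (-30°) + 30° + 30° = 30°. Final vector: (-0.8660, 0.5000)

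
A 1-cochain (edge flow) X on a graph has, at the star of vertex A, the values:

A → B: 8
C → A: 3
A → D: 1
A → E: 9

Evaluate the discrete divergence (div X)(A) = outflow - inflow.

Divergence = sum of outgoing flows = 8 + (-3) + 1 + 9 = 15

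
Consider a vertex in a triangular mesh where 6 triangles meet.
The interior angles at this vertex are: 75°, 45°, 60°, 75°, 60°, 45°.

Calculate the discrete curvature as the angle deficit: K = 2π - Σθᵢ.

Sum of angles = 360°. K = 360° - 360° = 0°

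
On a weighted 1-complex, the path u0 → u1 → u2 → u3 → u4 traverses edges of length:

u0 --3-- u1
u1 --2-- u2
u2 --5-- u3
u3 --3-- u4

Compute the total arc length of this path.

Arc length = 3 + 2 + 5 + 3 = 13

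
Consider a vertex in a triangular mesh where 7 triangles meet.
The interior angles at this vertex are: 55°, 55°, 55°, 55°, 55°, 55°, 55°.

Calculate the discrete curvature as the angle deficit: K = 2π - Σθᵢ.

Sum of angles = 385°. K = 360° - 385° = -25° = -5π/36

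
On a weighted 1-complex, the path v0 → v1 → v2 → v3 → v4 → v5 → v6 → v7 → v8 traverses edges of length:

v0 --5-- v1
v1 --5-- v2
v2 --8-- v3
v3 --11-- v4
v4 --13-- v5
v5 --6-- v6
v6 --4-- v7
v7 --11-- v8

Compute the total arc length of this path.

Arc length = 5 + 5 + 8 + 11 + 13 + 6 + 4 + 11 = 63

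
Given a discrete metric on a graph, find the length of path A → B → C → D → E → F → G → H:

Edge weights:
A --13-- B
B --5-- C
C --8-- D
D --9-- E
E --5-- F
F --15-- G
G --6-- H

Arc length = 13 + 5 + 8 + 9 + 5 + 15 + 6 = 61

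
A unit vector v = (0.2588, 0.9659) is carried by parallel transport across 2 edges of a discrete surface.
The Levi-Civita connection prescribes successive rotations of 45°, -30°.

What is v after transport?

Total rotation: 45° + (-30°) = 15°. Final vector: (0, 1)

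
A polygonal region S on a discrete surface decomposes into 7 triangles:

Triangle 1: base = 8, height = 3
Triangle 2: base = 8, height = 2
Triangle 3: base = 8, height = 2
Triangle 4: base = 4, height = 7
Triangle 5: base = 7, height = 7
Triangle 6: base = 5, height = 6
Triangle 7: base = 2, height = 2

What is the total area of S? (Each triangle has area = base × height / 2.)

(1/2)×8×3 + (1/2)×8×2 + (1/2)×8×2 + (1/2)×4×7 + (1/2)×7×7 + (1/2)×5×6 + (1/2)×2×2 = 83.5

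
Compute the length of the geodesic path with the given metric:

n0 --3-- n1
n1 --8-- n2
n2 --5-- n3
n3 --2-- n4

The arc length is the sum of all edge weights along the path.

Arc length = 3 + 8 + 5 + 2 = 18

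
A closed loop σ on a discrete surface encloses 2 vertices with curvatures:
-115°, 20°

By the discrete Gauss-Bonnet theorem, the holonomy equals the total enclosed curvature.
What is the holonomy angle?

Holonomy = total enclosed curvature = (-115°) + 20° = -95°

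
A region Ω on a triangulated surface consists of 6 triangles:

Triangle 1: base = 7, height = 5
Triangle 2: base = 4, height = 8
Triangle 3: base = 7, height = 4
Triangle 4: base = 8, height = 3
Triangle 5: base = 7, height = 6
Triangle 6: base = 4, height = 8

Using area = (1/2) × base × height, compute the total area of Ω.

(1/2)×7×5 + (1/2)×4×8 + (1/2)×7×4 + (1/2)×8×3 + (1/2)×7×6 + (1/2)×4×8 = 96.5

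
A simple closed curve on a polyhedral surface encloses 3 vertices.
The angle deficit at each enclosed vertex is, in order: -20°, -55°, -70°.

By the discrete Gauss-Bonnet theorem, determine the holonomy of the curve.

Holonomy = total enclosed curvature = (-20°) + (-55°) + (-70°) = -145°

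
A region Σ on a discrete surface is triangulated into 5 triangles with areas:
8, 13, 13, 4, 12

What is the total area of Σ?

8 + 13 + 13 + 4 + 12 = 50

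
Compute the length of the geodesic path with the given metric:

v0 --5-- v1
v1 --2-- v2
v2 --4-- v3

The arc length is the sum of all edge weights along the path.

Arc length = 5 + 2 + 4 = 11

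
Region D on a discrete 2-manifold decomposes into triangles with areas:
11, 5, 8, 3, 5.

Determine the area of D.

11 + 5 + 8 + 3 + 5 = 32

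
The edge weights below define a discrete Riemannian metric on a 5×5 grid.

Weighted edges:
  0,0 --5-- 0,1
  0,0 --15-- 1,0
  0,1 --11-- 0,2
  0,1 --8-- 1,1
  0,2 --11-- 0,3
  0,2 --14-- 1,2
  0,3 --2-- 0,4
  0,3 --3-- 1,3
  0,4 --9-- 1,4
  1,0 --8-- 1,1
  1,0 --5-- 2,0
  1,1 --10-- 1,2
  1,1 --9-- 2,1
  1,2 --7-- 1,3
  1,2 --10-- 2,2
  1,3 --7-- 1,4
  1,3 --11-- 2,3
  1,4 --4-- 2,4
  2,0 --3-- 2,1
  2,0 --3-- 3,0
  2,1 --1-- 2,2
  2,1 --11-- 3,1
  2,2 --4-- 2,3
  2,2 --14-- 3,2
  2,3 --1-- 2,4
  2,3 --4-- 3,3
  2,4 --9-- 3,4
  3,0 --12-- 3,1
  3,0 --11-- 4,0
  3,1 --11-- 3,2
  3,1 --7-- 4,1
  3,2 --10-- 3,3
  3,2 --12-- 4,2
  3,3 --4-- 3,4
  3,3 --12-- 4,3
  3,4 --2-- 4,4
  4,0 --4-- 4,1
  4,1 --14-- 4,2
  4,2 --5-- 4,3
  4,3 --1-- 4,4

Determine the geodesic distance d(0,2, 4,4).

Shortest path: 0,2 → 0,3 → 1,3 → 2,3 → 3,3 → 3,4 → 4,4, total weight = 35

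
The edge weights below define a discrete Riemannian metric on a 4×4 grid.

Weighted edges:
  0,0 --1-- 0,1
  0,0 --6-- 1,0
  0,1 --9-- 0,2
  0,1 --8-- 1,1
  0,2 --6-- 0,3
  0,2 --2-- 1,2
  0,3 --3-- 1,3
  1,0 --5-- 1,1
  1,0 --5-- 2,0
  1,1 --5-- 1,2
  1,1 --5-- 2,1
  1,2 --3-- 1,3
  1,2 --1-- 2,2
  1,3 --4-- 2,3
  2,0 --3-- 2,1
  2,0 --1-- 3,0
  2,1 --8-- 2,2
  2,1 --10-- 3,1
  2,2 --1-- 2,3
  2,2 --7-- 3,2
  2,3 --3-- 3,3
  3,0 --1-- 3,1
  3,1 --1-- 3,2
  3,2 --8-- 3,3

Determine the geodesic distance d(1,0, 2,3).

Shortest path: 1,0 → 1,1 → 1,2 → 2,2 → 2,3, total weight = 12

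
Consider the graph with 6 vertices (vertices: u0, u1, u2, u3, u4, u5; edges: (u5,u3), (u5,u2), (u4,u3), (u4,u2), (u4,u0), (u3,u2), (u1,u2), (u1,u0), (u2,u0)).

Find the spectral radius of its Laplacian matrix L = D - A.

Degrees: deg(u0) = 3, deg(u1) = 2, deg(u2) = 5, deg(u3) = 3, deg(u4) = 3, deg(u5) = 2.
L = D − A with rows/columns ordered (u0, u1, u2, u3, u4, u5):
  [ 3, -1, -1,  0, -1,  0]
  [-1,  2, -1,  0,  0,  0]
  [-1, -1,  5, -1, -1, -1]
  [ 0,  0, -1,  3, -1, -1]
  [-1,  0, -1, -1,  3,  0]
  [ 0,  0, -1, -1,  0,  2]
Characteristic polynomial: det(λI − L) = λ(λ² − 5λ + 5)(λ² − 7λ + 11)(λ − 6).
Roots: λ = 0; (λ² − 5λ + 5) = 0 ⇒ λ = (5 ± √5)/2 ≈ 1.382, 3.618; (λ² − 7λ + 11) = 0 ⇒ λ = (7 ± √5)/2 ≈ 2.382, 4.618; (λ − 6) = 0 ⇒ λ = 6.
(Check: the roots sum (with multiplicity) to 18, matching trace L = Σdeg = 2·9 = 18.)
Laplacian eigenvalues: [0.0, 1.382, 2.382, 3.618, 4.618, 6.0]. Largest eigenvalue (spectral radius) = 6.0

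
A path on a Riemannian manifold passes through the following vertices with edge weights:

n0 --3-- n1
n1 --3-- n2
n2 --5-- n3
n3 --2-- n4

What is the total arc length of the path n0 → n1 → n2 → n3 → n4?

Arc length = 3 + 3 + 5 + 2 = 13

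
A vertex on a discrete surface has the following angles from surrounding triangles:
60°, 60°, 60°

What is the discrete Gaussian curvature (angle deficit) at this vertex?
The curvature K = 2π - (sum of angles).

Sum of angles = 180°. K = 360° - 180° = 180°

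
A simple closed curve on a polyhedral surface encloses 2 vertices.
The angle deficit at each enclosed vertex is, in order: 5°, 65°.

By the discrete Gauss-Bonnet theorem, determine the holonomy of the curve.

Holonomy = total enclosed curvature = 5° + 65° = 70°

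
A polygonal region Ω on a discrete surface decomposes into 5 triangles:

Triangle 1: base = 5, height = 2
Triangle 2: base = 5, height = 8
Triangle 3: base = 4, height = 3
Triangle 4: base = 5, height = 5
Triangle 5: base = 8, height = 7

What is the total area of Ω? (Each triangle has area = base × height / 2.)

(1/2)×5×2 + (1/2)×5×8 + (1/2)×4×3 + (1/2)×5×5 + (1/2)×8×7 = 71.5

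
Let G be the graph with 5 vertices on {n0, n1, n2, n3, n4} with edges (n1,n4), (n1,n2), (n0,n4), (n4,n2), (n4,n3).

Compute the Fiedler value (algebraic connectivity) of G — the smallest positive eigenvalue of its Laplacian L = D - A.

Degrees: deg(n0) = 1, deg(n1) = 2, deg(n2) = 2, deg(n3) = 1, deg(n4) = 4.
L = D − A with rows/columns ordered (n0, n1, n2, n3, n4):
  [ 1,  0,  0,  0, -1]
  [ 0,  2, -1,  0, -1]
  [ 0, -1,  2,  0, -1]
  [ 0,  0,  0,  1, -1]
  [-1, -1, -1, -1,  4]
Characteristic polynomial: det(λI − L) = λ(λ − 1)²(λ − 3)(λ − 5).
Roots: λ = 0; (λ − 1) = 0 ⇒ λ = 1 (multiplicity 2); (λ − 3) = 0 ⇒ λ = 3; (λ − 5) = 0 ⇒ λ = 5.
(Check: the roots sum (with multiplicity) to 10, matching trace L = Σdeg = 2·5 = 10.)
Laplacian eigenvalues: [0.0, 1.0, 1.0, 3.0, 5.0]. Algebraic connectivity (smallest non-zero eigenvalue) = 1.0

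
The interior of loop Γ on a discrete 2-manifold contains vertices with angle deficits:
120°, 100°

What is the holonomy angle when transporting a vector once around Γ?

Holonomy = total enclosed curvature = 120° + 100° = 220°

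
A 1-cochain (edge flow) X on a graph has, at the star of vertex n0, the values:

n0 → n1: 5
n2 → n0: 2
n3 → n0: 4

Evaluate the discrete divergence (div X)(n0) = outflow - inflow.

Divergence = sum of outgoing flows = 5 + (-2) + (-4) = -1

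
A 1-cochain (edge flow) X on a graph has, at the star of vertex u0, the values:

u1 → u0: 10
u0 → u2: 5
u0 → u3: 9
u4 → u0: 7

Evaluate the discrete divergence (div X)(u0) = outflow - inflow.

Divergence = sum of outgoing flows = (-10) + 5 + 9 + (-7) = -3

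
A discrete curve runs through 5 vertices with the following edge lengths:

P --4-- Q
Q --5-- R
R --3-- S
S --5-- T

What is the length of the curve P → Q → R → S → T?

Arc length = 4 + 5 + 3 + 5 = 17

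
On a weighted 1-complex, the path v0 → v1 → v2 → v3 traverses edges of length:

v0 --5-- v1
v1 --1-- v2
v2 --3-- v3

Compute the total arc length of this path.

Arc length = 5 + 1 + 3 = 9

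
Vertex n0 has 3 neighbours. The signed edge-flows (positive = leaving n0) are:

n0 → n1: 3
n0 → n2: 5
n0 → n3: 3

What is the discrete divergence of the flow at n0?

Divergence = sum of outgoing flows = 3 + 5 + 3 = 11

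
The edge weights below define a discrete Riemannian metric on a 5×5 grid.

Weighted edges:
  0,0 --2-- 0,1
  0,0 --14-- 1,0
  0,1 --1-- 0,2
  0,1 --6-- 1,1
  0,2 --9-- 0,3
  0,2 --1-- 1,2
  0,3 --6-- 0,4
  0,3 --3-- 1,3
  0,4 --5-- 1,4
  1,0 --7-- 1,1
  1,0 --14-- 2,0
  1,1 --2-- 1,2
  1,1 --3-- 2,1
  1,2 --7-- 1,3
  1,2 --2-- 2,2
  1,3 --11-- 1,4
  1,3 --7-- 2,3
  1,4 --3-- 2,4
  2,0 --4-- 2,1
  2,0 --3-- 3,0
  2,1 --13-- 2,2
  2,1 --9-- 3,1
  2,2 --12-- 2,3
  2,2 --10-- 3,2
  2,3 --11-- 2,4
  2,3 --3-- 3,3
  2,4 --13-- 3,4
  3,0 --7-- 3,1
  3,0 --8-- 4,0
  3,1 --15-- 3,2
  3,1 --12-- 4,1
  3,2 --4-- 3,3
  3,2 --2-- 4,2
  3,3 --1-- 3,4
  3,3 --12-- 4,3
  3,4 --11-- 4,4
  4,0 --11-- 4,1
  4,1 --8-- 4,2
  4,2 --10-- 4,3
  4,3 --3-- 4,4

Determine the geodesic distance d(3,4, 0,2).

Shortest path: 3,4 → 3,3 → 3,2 → 2,2 → 1,2 → 0,2, total weight = 18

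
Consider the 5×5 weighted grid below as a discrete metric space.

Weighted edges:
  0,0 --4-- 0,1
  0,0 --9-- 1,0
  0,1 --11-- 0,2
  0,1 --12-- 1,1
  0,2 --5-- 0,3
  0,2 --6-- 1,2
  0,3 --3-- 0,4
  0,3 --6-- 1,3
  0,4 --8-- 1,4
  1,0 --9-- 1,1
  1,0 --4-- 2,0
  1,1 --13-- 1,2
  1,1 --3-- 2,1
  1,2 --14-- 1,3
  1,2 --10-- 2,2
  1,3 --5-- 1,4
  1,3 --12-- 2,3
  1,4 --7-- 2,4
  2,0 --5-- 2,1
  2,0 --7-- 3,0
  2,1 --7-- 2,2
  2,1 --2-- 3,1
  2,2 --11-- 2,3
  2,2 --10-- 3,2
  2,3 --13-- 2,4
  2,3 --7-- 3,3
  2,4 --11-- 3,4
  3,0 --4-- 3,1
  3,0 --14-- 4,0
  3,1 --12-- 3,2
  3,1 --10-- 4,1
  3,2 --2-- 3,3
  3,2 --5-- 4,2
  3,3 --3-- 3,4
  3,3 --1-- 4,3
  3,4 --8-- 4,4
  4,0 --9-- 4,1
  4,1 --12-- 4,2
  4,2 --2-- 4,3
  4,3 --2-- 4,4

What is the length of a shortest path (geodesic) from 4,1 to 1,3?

Shortest path: 4,1 → 4,2 → 4,3 → 3,3 → 2,3 → 1,3, total weight = 34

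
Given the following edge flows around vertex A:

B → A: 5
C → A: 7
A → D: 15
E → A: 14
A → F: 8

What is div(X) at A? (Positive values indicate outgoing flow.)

Divergence = sum of outgoing flows = (-5) + (-7) + 15 + (-14) + 8 = -3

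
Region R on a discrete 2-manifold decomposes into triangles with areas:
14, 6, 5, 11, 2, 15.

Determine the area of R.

14 + 6 + 5 + 11 + 2 + 15 = 53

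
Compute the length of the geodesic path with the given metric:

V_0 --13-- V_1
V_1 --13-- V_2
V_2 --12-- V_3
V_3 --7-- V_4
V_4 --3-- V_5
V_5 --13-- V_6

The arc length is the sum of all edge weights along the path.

Arc length = 13 + 13 + 12 + 7 + 3 + 13 = 61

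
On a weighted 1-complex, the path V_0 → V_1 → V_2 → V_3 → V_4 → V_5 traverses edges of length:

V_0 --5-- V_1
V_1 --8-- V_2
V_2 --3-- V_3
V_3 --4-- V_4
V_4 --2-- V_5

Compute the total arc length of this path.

Arc length = 5 + 8 + 3 + 4 + 2 = 22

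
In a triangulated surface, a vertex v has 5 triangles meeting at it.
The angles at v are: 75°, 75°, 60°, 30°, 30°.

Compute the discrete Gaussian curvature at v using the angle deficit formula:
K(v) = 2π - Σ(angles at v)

Sum of angles = 270°. K = 360° - 270° = 90° = π/2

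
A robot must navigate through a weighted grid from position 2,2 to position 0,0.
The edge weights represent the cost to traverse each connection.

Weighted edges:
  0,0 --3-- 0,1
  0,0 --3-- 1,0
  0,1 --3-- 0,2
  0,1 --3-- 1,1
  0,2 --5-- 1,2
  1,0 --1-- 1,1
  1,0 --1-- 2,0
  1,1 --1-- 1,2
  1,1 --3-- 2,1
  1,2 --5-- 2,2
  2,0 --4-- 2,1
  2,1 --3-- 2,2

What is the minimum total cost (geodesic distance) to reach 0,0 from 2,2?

Shortest path: 2,2 → 2,1 → 1,1 → 1,0 → 0,0, total weight = 10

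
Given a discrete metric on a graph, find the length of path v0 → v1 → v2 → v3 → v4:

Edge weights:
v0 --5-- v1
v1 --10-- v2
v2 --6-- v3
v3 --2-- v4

Arc length = 5 + 10 + 6 + 2 = 23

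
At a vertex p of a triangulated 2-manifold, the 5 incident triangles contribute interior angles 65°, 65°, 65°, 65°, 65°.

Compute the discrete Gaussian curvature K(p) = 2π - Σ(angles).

Sum of angles = 325°. K = 360° - 325° = 35° = 7π/36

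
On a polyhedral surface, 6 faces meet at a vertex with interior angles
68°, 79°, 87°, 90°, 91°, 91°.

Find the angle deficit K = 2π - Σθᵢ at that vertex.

Sum of angles = 506°. K = 360° - 506° = -146° = -73π/90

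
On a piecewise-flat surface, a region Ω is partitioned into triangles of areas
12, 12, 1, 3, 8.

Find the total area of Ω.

12 + 12 + 1 + 3 + 8 = 36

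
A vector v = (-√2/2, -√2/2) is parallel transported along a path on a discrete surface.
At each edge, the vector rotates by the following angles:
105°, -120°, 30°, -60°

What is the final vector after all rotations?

Total rotation: 105° + (-120°) + 30° + (-60°) = -45°. Final vector: (-1, 0)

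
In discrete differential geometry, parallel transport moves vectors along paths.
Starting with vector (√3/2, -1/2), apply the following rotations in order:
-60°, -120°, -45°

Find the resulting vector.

Total rotation: (-60°) + (-120°) + (-45°) = -225° ≡ 135° (mod 360°). Final vector: (-0.2588, 0.9659)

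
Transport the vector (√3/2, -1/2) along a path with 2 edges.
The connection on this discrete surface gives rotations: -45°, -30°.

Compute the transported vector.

Total rotation: (-45°) + (-30°) = -75°. Final vector: (-0.2588, -0.9659)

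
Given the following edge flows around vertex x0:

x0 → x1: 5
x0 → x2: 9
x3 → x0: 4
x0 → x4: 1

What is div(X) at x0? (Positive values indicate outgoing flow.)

Divergence = sum of outgoing flows = 5 + 9 + (-4) + 1 = 11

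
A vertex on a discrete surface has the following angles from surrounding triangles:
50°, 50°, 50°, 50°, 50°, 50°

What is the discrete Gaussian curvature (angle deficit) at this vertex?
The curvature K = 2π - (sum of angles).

Sum of angles = 300°. K = 360° - 300° = 60°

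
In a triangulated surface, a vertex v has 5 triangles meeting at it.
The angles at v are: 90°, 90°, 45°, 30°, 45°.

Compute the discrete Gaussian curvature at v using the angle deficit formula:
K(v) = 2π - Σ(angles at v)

Sum of angles = 300°. K = 360° - 300° = 60°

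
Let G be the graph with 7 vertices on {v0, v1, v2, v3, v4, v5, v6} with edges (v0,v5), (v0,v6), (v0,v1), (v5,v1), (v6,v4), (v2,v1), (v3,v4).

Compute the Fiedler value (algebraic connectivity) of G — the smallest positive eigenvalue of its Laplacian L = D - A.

Degrees: deg(v0) = 3, deg(v1) = 3, deg(v2) = 1, deg(v3) = 1, deg(v4) = 2, deg(v5) = 2, deg(v6) = 2.
L = D − A with rows/columns ordered (v0, v1, v2, v3, v4, v5, v6):
  [ 3, -1,  0,  0,  0, -1, -1]
  [-1,  3, -1,  0,  0, -1,  0]
  [ 0, -1,  1,  0,  0,  0,  0]
  [ 0,  0,  0,  1, -1,  0,  0]
  [ 0,  0,  0, -1,  2,  0, -1]
  [-1, -1,  0,  0,  0,  2,  0]
  [-1,  0,  0,  0, -1,  0,  2]
Characteristic polynomial: det(λI − L) = λ(λ² − 4λ + 1)(λ − 1)(λ² − 6λ + 7)(λ − 3).
Roots: λ = 0; (λ² − 4λ + 1) = 0 ⇒ λ = 2 ± √3 ≈ 0.2679, 3.7321; (λ − 1) = 0 ⇒ λ = 1; (λ² − 6λ + 7) = 0 ⇒ λ = 3 ± √2 ≈ 1.5858, 4.4142; (λ − 3) = 0 ⇒ λ = 3.
(Check: the roots sum (with multiplicity) to 14, matching trace L = Σdeg = 2·7 = 14.)
Laplacian eigenvalues: [0.0, 0.2679, 1.0, 1.5858, 3.0, 3.7321, 4.4142]. Algebraic connectivity (smallest non-zero eigenvalue) = 0.2679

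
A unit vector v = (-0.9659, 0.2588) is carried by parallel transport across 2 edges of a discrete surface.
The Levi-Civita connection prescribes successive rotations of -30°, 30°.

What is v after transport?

Total rotation: (-30°) + 30° = 0°. Final vector: (-0.9659, 0.2588)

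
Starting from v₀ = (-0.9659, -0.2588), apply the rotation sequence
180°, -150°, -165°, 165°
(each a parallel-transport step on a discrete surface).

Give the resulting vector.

Total rotation: 180° + (-150°) + (-165°) + 165° = 30°. Final vector: (-0.7071, -0.7071)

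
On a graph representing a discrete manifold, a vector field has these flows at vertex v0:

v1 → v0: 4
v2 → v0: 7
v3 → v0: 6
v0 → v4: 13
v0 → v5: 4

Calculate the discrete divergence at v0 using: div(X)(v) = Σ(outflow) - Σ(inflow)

Divergence = sum of outgoing flows = (-4) + (-7) + (-6) + 13 + 4 = 0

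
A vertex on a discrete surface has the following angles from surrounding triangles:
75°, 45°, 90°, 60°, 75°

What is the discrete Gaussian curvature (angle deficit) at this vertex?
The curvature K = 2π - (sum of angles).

Sum of angles = 345°. K = 360° - 345° = 15°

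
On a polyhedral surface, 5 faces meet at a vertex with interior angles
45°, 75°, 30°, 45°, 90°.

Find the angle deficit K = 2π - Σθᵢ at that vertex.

Sum of angles = 285°. K = 360° - 285° = 75°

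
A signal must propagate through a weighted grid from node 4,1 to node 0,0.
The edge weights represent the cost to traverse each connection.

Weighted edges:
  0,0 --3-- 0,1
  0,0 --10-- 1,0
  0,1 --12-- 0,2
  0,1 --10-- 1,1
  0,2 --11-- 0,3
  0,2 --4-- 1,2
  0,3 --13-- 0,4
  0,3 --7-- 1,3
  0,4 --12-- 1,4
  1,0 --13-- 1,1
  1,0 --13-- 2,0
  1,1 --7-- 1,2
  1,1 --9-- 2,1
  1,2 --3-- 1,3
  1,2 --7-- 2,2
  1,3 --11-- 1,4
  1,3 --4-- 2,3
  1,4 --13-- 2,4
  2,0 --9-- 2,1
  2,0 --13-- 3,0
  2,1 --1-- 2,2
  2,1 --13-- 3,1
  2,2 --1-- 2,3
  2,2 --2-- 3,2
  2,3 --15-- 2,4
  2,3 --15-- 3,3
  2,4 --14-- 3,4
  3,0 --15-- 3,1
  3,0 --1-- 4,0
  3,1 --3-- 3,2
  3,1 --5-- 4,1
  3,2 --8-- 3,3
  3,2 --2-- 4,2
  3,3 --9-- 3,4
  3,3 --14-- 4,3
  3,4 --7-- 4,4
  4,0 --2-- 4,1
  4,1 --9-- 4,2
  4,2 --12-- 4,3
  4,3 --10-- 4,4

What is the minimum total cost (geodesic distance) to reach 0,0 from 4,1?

Shortest path: 4,1 → 3,1 → 3,2 → 2,2 → 2,1 → 1,1 → 0,1 → 0,0, total weight = 33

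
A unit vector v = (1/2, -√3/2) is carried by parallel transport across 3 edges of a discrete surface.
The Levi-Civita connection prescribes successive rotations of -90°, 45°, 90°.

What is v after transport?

Total rotation: (-90°) + 45° + 90° = 45°. Final vector: (0.9659, -0.2588)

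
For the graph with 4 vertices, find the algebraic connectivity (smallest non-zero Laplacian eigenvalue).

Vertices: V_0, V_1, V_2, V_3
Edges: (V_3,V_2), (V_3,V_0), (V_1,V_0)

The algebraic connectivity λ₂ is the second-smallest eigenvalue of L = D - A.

Degrees: deg(V_0) = 2, deg(V_1) = 1, deg(V_2) = 1, deg(V_3) = 2.
L = D − A with rows/columns ordered (V_0, V_1, V_2, V_3):
  [ 2, -1,  0, -1]
  [-1,  1,  0,  0]
  [ 0,  0,  1, -1]
  [-1,  0, -1,  2]
Characteristic polynomial: det(λI − L) = λ(λ² − 4λ + 2)(λ − 2).
Roots: λ = 0; (λ² − 4λ + 2) = 0 ⇒ λ = 2 ± √2 ≈ 0.5858, 3.4142; (λ − 2) = 0 ⇒ λ = 2.
(Check: the roots sum (with multiplicity) to 6, matching trace L = Σdeg = 2·3 = 6.)
Laplacian eigenvalues: [0.0, 0.5858, 2.0, 3.4142]. Algebraic connectivity (smallest non-zero eigenvalue) = 0.5858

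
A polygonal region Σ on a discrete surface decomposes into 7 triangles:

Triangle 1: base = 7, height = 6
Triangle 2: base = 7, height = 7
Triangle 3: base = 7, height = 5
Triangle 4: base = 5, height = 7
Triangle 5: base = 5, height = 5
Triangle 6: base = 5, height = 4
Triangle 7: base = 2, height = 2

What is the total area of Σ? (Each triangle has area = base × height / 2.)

(1/2)×7×6 + (1/2)×7×7 + (1/2)×7×5 + (1/2)×5×7 + (1/2)×5×5 + (1/2)×5×4 + (1/2)×2×2 = 105.0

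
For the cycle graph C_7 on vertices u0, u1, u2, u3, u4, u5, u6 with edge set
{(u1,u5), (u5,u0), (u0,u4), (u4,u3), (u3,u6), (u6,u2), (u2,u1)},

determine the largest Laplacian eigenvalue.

The cycle graph C_n has Laplacian eigenvalues λ_k = 2 − 2cos(2πk/n), k = 0, 1, …, n−1. Here n = 7:
k=0: 2 − 2cos(0) = 0.0; k=1: 2 − 2cos(2π/7) = 0.753; k=2: 2 − 2cos(4π/7) = 2.445; k=3: 2 − 2cos(6π/7) = 3.8019; k=4: 2 − 2cos(8π/7) = 3.8019; k=5: 2 − 2cos(10π/7) = 2.445; k=6: 2 − 2cos(12π/7) = 0.753.
Laplacian eigenvalues: [0.0, 0.753, 0.753, 2.445, 2.445, 3.8019, 3.8019]. Largest eigenvalue (spectral radius) = 3.8019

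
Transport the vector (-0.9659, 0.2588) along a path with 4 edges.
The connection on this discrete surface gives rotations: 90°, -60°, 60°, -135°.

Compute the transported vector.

Total rotation: 90° + (-60°) + 60° + (-135°) = -45°. Final vector: (-0.5000, 0.8660)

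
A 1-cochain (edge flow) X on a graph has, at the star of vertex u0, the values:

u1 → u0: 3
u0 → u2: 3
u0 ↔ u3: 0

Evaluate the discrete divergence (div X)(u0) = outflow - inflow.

Divergence = sum of outgoing flows = (-3) + 3 + 0 = 0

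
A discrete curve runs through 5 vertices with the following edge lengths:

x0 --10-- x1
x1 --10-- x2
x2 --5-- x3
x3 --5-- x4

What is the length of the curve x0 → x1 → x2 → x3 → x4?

Arc length = 10 + 10 + 5 + 5 = 30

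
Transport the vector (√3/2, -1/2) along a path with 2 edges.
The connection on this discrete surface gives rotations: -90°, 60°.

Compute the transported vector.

Total rotation: (-90°) + 60° = -30°. Final vector: (0.5000, -0.8660)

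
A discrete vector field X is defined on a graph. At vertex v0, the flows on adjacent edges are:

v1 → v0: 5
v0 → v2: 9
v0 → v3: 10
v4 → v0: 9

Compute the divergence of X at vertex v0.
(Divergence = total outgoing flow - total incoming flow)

Divergence = sum of outgoing flows = (-5) + 9 + 10 + (-9) = 5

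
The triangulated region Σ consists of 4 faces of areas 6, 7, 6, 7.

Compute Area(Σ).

6 + 7 + 6 + 7 = 26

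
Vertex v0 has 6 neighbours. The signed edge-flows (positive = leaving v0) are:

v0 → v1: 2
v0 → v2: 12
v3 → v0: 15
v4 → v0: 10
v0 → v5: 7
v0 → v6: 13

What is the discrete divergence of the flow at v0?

Divergence = sum of outgoing flows = 2 + 12 + (-15) + (-10) + 7 + 13 = 9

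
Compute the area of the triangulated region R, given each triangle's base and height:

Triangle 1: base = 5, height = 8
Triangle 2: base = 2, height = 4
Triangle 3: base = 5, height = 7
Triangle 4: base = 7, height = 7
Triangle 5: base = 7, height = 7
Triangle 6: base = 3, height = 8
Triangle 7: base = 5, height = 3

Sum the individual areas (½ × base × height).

(1/2)×5×8 + (1/2)×2×4 + (1/2)×5×7 + (1/2)×7×7 + (1/2)×7×7 + (1/2)×3×8 + (1/2)×5×3 = 110.0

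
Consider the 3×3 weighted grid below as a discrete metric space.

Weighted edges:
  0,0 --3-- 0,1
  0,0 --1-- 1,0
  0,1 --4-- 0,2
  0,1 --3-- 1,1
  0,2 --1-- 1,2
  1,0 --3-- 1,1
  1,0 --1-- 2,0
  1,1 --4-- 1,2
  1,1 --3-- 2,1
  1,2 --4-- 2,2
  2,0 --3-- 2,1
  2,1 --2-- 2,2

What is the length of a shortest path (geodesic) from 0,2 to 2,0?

Shortest path: 0,2 → 1,2 → 1,1 → 1,0 → 2,0, total weight = 9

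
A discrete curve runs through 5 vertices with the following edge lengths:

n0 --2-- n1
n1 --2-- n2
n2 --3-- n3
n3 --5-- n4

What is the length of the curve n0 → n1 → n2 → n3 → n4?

Arc length = 2 + 2 + 3 + 5 = 12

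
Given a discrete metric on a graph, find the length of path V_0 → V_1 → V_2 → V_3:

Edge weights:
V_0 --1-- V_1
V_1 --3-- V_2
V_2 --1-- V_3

Arc length = 1 + 3 + 1 = 5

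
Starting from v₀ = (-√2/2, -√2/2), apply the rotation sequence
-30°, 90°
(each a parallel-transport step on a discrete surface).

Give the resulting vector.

Total rotation: (-30°) + 90° = 60°. Final vector: (0.2588, -0.9659)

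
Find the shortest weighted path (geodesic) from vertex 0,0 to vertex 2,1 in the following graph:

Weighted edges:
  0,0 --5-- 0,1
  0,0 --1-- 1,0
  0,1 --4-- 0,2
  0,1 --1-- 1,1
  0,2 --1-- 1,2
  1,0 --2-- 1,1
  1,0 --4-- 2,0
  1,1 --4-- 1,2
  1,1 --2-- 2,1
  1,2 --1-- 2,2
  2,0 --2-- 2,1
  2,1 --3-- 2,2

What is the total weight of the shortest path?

Shortest path: 0,0 → 1,0 → 1,1 → 2,1, total weight = 5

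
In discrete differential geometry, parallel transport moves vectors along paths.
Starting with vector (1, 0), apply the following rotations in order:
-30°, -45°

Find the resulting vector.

Total rotation: (-30°) + (-45°) = -75°. Final vector: (0.2588, -0.9659)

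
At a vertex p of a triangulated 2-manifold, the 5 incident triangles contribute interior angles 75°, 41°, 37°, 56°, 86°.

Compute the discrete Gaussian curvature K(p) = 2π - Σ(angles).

Sum of angles = 295°. K = 360° - 295° = 65° = 13π/36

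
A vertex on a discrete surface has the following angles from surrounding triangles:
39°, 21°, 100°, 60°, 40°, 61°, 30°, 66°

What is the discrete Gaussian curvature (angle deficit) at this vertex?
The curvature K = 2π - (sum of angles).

Sum of angles = 417°. K = 360° - 417° = -57° = -19π/60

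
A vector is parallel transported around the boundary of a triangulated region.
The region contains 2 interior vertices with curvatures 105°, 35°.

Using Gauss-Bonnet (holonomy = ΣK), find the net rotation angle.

Holonomy = total enclosed curvature = 105° + 35° = 140°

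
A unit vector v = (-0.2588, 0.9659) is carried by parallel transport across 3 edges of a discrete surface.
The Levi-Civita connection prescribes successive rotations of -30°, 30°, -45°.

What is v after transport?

Total rotation: (-30°) + 30° + (-45°) = -45°. Final vector: (0.5000, 0.8660)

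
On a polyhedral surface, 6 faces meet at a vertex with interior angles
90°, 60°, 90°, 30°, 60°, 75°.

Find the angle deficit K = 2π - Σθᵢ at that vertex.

Sum of angles = 405°. K = 360° - 405° = -45° = -π/4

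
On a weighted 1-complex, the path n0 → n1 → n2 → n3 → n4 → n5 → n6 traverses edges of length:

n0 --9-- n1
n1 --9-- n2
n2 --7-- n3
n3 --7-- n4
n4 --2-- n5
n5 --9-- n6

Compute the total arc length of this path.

Arc length = 9 + 9 + 7 + 7 + 2 + 9 = 43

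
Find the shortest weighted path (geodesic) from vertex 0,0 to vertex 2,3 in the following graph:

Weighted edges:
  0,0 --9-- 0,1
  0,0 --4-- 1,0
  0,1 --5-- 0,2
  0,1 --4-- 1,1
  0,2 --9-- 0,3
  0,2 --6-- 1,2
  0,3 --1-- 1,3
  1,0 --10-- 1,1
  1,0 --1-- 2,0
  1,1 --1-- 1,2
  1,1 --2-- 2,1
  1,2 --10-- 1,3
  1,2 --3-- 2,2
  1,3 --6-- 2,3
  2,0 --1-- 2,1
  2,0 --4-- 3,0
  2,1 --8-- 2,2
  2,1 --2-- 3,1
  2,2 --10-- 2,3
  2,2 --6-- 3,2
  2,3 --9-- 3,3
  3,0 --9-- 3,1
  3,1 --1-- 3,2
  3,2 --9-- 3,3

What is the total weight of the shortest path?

Shortest path: 0,0 → 1,0 → 2,0 → 2,1 → 1,1 → 1,2 → 2,2 → 2,3, total weight = 22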